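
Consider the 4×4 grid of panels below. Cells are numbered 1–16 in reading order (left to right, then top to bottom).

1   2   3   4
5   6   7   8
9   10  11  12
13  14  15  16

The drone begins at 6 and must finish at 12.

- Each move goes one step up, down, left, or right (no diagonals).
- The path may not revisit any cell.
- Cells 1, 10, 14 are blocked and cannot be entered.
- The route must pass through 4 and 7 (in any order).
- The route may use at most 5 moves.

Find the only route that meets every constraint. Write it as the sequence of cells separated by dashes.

6 - 7 - 3 - 4 - 8 - 12

The 5-move cap with required stops at 4, 7 leaves no slack for detours.
Route from 6: right to 7, up to 3, right to 4, 2× down (reaching 12) — 5 moves in all.
Check: all required cells visited; 5 ≤ 5 moves.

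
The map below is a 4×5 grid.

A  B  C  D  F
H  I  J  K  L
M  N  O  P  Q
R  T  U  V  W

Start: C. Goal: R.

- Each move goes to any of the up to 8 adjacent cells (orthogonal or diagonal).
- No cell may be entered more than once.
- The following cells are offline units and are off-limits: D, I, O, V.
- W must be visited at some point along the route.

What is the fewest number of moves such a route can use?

7

Any route passes through W somewhere between C and R. Summing Chebyshev distances along the two legs (C → W → R) gives a lower bound of 3 + 4 = 7 moves.
A route of 7 moves achieves this: C → K → Q → W → P → J → N → R.
Since 7 matches the lower bound, it is optimal.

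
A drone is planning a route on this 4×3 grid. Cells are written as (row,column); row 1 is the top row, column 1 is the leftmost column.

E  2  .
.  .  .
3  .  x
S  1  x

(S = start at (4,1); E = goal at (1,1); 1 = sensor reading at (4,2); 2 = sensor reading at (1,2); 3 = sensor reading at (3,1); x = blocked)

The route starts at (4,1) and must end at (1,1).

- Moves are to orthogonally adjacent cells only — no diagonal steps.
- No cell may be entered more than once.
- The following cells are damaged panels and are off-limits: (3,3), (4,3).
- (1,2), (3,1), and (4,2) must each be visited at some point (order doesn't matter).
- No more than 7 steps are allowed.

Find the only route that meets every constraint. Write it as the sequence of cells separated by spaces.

The 7-move cap with required stops at (1,2), (3,1), (4,2) leaves no slack for detours.
Route from (4,1): right 1 to (4,2), up 1 to (3,2), left 1 to (3,1), up 1 to (2,1), right 1 to (2,2), up 1 to (1,2), left 1 to (1,1) — 7 moves in all.
Check: all required cells visited; 7 ≤ 7 moves.

(4,1) (4,2) (3,2) (3,1) (2,1) (2,2) (1,2) (1,1)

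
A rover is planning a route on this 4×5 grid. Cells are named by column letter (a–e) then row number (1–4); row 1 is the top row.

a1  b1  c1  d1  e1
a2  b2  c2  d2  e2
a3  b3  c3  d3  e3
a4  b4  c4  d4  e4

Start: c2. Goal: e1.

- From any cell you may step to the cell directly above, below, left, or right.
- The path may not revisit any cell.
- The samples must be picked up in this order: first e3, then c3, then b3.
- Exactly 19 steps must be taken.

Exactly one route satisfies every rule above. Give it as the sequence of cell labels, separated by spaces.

The waypoints must appear in the order e3, c3, b3, with no cell reused.
Route from c2: right 2 to e2, down 2 to e4, left 1 to d4, up 1 to d3, left 1 to c3, down 1 to c4, left 2 to a4, up 1 to a3, right 1 to b3, up 1 to b2, left 1 to a2, up 1 to a1, right 4 to e1 — 19 moves in all.
Check: order respected (e3 at step 3, c3 at step 7, b3 at step 12); 19 moves as required.

c2 d2 e2 e3 e4 d4 d3 c3 c4 b4 a4 a3 b3 b2 a2 a1 b1 c1 d1 e1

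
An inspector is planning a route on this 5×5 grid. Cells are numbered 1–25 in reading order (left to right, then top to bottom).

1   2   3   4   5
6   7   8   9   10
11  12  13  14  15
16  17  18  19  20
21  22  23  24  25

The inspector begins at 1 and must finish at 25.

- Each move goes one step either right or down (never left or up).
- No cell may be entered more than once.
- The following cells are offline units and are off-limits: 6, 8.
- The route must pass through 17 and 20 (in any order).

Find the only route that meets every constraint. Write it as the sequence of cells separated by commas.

Moves only go right or down, so the column and row indices never decrease.
Route from 1: right to 2, 3× down (reaching 17), 3× right (reaching 20), down to 25 — 8 moves in all.
Check: all required cells visited.

1, 2, 7, 12, 17, 18, 19, 20, 25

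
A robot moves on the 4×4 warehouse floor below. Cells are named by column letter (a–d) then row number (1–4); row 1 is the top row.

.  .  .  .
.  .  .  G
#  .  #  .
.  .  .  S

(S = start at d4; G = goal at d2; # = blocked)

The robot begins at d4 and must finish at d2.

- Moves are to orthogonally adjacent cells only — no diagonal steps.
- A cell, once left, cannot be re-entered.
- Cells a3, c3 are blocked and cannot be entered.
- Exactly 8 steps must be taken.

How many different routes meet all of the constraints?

3

Need simple routes of exactly 8 moves from d4 to d2 (Manhattan distance 2, so 3 moves are spent on a detour and 3 undoing it).
Enumerating: d4 c4 b4 b3 b2 b1 c1 c2 d2 | d4 c4 b4 b3 b2 b1 c1 d1 d2 | d4 c4 b4 b3 b2 c2 c1 d1 d2.
That gives 3 routes.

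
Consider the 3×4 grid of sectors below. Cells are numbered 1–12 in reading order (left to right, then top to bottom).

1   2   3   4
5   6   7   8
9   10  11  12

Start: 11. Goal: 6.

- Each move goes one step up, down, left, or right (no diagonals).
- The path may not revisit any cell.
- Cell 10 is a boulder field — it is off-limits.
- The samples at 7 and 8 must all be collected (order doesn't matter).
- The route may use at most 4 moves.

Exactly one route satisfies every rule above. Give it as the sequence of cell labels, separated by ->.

11 -> 12 -> 8 -> 7 -> 6

The budget equals the shortest possible length, so every move has to be on a shortest route through the required cells.
Route from 11: right 1 to 12, up 1 to 8, left 2 to 6 — 4 moves in all.
Check: all required cells visited; 4 ≤ 4 moves.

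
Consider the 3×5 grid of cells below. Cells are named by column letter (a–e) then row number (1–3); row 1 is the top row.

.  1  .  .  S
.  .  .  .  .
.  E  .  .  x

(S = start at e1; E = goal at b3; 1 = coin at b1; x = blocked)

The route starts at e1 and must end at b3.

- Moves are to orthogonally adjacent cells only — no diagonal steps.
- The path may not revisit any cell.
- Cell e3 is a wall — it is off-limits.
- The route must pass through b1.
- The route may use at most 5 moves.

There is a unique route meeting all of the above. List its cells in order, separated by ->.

e1 -> d1 -> c1 -> b1 -> b2 -> b3

The 5-move cap with required stops at b1 leaves no slack for detours.
Route from e1: left 3 to b1, down 2 to b3 — 5 moves in all.
Check: all required cells visited; 5 ≤ 5 moves.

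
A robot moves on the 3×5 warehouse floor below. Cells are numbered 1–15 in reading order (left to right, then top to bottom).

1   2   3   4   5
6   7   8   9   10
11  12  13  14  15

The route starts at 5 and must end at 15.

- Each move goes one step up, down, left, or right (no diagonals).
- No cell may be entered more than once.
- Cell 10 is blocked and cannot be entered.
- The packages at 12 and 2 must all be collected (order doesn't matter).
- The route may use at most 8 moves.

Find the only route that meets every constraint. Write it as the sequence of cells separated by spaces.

Any route must reach 12 and 2 and still end at 15 within 8 moves, so the order of the required stops is forced.
Route from 5: 3× left (reaching 2), 2× down (reaching 12), 3× right (reaching 15) — 8 moves in all.
Check: all required cells visited; 8 ≤ 8 moves.

5 4 3 2 7 12 13 14 15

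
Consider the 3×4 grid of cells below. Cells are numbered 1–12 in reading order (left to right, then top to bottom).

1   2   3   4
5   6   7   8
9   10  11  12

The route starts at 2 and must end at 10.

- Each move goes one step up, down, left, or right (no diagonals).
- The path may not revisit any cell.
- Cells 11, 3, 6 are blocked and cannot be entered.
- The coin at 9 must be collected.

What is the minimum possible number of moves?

4

Any route passes through 9 somewhere between 2 and 10. Summing Manhattan distances along the two legs (2 → 9 → 10) gives a lower bound of 3 + 1 = 4 moves.
A route of 4 moves achieves this: 2 → 1 → 5 → 9 → 10.
Since 4 matches the lower bound, it is optimal.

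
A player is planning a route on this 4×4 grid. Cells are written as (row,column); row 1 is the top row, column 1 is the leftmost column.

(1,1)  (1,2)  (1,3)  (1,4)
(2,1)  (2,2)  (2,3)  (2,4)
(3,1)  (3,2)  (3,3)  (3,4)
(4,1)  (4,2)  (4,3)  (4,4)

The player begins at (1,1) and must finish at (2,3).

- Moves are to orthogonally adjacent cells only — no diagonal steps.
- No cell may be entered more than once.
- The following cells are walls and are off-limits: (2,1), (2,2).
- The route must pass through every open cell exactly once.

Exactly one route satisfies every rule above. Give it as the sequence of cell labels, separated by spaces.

Need to visit all 14 open cells exactly once, starting at (1,1) and ending at (2,3).
Route from (1,1): 3× right (reaching (1,4)), 3× down (reaching (4,4)), 3× left (reaching (4,1)), up to (3,1), 2× right (reaching (3,3)), up to (2,3) — 13 moves in all.
Check: all 14 open cells covered.

(1,1) (1,2) (1,3) (1,4) (2,4) (3,4) (4,4) (4,3) (4,2) (4,1) (3,1) (3,2) (3,3) (2,3)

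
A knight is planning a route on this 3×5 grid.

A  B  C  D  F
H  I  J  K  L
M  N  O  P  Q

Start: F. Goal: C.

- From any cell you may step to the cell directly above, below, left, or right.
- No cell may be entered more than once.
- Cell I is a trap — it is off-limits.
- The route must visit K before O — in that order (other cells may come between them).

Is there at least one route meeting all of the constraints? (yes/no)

One route that works: F → L → K → P → O → J → C.

yes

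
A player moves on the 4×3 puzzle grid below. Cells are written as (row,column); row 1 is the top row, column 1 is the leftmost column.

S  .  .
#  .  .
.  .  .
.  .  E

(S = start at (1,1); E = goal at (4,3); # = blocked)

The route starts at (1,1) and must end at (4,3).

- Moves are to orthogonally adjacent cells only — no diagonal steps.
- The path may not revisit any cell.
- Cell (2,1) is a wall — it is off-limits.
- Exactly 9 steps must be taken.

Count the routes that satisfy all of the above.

3

Need simple routes of exactly 9 moves from (1,1) to (4,3) (Manhattan distance 5, so 2 moves are spent on a detour and 2 undoing it).
Enumerating: (1,1) (1,2) (2,2) (2,3) (3,3) (3,2) (3,1) (4,1) (4,2) (4,3) | (1,1) (1,2) (1,3) (2,3) (3,3) (3,2) (3,1) (4,1) (4,2) (4,3) | (1,1) (1,2) (1,3) (2,3) (2,2) (3,2) (3,1) (4,1) (4,2) (4,3).
That gives 3 routes.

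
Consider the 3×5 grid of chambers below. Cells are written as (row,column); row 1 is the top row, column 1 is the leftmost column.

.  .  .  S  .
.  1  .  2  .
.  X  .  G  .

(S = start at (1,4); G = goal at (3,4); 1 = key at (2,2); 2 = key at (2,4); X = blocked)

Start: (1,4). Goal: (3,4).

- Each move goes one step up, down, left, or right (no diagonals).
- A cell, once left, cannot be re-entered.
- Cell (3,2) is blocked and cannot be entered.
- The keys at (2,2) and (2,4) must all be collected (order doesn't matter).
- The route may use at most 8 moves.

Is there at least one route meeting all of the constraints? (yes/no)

yes

One route that works: (1,4) → (1,3) → (1,2) → (2,2) → (2,3) → (2,4) → (3,4).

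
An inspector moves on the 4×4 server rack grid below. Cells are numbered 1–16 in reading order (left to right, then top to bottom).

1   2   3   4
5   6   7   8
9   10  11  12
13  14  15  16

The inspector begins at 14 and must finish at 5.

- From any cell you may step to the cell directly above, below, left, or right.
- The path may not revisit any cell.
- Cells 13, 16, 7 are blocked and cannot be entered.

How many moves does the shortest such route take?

The Manhattan distance from 14 to 5 is |4−2| + |2−1| = 3, so at least 3 moves are needed.
A route of 3 moves achieves this: 14 → 10 → 6 → 5.
Since 3 matches the lower bound, it is optimal.

3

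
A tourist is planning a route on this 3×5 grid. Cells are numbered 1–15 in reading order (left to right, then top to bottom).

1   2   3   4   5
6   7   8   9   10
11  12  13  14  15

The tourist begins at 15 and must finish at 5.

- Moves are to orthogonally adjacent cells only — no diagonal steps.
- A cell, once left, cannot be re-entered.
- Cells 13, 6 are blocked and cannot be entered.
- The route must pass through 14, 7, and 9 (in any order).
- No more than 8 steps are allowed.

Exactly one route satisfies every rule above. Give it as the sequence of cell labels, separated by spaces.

Any route must reach 14, 7, and 9 and still end at 5 within 8 moves, so the order of the required stops is forced.
Route from 15: left to 14, up to 9, 2× left (reaching 7), up to 2, 3× right (reaching 5) — 8 moves in all.
Check: all required cells visited; 8 ≤ 8 moves.

15 14 9 8 7 2 3 4 5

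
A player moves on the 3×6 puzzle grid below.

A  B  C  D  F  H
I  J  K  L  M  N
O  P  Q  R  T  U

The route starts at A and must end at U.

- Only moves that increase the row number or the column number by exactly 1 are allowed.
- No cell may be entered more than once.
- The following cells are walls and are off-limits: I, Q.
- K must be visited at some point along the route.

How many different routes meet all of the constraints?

6

A right/down-only route from A to U makes exactly 2 down-moves and 5 right-moves in some order.
With no other constraints that would be C(7,2) = 21 routes.
Split at K and multiply the segment counts (each segment already excludes blocked cells): A→K: 2; K→U: 3; product = 6.
That gives 6 routes.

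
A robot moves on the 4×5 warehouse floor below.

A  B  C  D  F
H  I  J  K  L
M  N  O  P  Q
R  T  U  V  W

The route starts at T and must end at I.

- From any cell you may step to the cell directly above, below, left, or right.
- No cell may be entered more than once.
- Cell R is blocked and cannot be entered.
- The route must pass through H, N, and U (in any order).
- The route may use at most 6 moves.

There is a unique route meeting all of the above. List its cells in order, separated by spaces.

The 6-move cap with required stops at H, N, U leaves no slack for detours.
Route from T: right 1 to U, up 1 to O, left 2 to M, up 1 to H, right 1 to I — 6 moves in all.
Check: all required cells visited; 6 ≤ 6 moves.

T U O N M H I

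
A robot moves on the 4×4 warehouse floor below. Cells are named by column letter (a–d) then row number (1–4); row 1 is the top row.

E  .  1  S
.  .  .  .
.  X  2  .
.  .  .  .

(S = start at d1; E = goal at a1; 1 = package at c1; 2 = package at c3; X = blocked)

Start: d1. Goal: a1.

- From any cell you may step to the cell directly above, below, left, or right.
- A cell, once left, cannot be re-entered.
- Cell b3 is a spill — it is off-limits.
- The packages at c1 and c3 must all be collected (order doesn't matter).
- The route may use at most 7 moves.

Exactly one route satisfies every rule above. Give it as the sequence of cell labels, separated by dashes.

d1 - d2 - d3 - c3 - c2 - c1 - b1 - a1

Any route must reach c1 and c3 and still end at a1 within 7 moves, so the order of the required stops is forced.
Route from d1: 2× down (reaching d3), left to c3, 2× up (reaching c1), 2× left (reaching a1) — 7 moves in all.
Check: all required cells visited; 7 ≤ 7 moves.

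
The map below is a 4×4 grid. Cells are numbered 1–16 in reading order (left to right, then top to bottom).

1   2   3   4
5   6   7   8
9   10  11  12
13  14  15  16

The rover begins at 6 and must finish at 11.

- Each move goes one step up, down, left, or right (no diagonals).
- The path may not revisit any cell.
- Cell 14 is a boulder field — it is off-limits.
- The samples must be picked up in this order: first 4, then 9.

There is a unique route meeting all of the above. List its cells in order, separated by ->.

The waypoints must appear in the order 4, 9, with no cell reused.
Route from 6: right 2 to 8, up 1 to 4, left 3 to 1, down 2 to 9, right 2 to 11 — 10 moves in all.
Check: order respected (4 at step 3, 9 at step 8).

6 -> 7 -> 8 -> 4 -> 3 -> 2 -> 1 -> 5 -> 9 -> 10 -> 11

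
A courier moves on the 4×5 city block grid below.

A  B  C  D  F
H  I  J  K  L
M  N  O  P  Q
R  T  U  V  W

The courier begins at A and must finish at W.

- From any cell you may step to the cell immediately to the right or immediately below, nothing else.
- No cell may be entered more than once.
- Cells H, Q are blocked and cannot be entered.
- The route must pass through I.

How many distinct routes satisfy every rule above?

A right/down-only route from A to W makes exactly 3 down-moves and 4 right-moves in some order.
With no other constraints that would be C(7,3) = 35 routes.
Split at I and multiply the segment counts (each segment already excludes blocked cells): A→I: 1; I→W: 6; product = 6.
That gives 6 routes.

6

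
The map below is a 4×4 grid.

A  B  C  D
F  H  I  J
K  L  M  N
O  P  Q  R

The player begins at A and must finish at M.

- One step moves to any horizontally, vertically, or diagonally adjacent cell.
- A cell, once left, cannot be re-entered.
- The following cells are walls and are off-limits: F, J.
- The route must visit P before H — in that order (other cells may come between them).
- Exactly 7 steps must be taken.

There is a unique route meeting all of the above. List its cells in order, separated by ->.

The waypoints must appear in the order P, H, with no cell reused.
Route from A: right to B, down-right to I, down-left to L, down to P, up-left to K, up-right to H, down-right to M — 7 moves in all.
Check: order respected (P at step 4, H at step 6); 7 moves as required.

A -> B -> I -> L -> P -> K -> H -> M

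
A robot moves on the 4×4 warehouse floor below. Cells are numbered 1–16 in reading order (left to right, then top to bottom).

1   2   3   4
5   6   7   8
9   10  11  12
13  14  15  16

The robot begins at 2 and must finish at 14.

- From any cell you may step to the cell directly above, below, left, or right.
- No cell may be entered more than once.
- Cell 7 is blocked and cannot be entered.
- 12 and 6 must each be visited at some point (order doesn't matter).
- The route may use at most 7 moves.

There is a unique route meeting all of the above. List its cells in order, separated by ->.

The budget equals the shortest possible length, so every move has to be on a shortest route through the required cells.
Route from 2: down 2 to 10, right 2 to 12, down 1 to 16, left 2 to 14 — 7 moves in all.
Check: all required cells visited; 7 ≤ 7 moves.

2 -> 6 -> 10 -> 11 -> 12 -> 16 -> 15 -> 14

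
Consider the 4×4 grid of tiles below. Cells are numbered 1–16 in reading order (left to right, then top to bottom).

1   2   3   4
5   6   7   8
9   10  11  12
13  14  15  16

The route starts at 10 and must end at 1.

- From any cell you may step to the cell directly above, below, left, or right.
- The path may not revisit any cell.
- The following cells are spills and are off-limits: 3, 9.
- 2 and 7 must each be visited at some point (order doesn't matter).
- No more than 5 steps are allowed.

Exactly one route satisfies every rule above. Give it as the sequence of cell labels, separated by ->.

10 -> 11 -> 7 -> 6 -> 2 -> 1

The budget equals the shortest possible length, so every move has to be on a shortest route through the required cells.
Route from 10: right 1 to 11, up 1 to 7, left 1 to 6, up 1 to 2, left 1 to 1 — 5 moves in all.
Check: all required cells visited; 5 ≤ 5 moves.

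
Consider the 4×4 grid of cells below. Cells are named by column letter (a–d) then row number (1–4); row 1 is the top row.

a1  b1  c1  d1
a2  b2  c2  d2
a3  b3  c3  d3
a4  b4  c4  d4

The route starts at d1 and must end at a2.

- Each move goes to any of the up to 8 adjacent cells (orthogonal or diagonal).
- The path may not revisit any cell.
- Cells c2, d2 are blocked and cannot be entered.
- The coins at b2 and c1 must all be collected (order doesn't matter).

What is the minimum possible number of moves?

Any route passes through b2 and c1 in some order between d1 and a2. Summing Chebyshev distances along each leg and taking the cheapest ordering (d1 → c1 → b2 → a2) gives a lower bound of 1 + 1 + 1 = 3 moves.
A route of 3 moves achieves this: d1 → c1 → b2 → a2.
Since 3 matches the lower bound, it is optimal.

3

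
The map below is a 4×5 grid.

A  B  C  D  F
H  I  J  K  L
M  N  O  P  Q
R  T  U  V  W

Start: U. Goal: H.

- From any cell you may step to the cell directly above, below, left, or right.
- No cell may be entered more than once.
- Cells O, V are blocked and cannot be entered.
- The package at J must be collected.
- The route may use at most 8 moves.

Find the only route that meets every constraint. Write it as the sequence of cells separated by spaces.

U T N I J C B A H

Any route must reach J and still end at H within 8 moves, so the order of the required stops is forced.
Route from U: left to T, 2× up (reaching I), right to J, up to C, 2× left (reaching A), down to H — 8 moves in all.
Check: all required cells visited; 8 ≤ 8 moves.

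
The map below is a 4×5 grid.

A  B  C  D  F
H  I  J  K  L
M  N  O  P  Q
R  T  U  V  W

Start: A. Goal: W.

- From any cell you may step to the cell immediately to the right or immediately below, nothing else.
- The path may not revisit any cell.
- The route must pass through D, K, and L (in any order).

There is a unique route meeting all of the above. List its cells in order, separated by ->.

Moves only go right or down, so the column and row indices never decrease.
Route from A: right 3 to D, down 1 to K, right 1 to L, down 2 to W — 7 moves in all.
Check: all required cells visited.

A -> B -> C -> D -> K -> L -> Q -> W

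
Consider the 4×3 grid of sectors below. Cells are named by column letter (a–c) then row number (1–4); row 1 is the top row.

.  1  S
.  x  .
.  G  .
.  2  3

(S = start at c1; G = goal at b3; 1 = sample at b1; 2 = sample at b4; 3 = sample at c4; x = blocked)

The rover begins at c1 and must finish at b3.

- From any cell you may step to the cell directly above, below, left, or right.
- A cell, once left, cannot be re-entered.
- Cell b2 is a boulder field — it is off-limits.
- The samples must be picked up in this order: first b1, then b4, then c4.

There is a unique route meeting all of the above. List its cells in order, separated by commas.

The waypoints must appear in the order b1, b4, c4, with no cell reused.
Route from c1: left 2 to a1, down 3 to a4, right 2 to c4, up 1 to c3, left 1 to b3 — 9 moves in all.
Check: order respected (1 at step 1, 2 at step 6, 3 at step 7).

c1, b1, a1, a2, a3, a4, b4, c4, c3, b3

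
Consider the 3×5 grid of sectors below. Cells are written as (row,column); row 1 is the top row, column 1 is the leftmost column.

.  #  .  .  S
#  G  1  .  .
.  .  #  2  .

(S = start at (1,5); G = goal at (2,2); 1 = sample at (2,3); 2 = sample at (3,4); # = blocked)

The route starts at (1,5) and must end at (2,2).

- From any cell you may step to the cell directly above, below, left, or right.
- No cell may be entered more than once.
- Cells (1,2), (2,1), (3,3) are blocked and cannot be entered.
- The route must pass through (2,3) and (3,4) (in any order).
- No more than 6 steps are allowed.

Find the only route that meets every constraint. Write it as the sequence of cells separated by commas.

(1,5), (2,5), (3,5), (3,4), (2,4), (2,3), (2,2)

The budget equals the shortest possible length, so every move has to be on a shortest route through the required cells.
Route from (1,5): down 2 to (3,5), left 1 to (3,4), up 1 to (2,4), left 2 to (2,2) — 6 moves in all.
Check: all required cells visited; 6 ≤ 6 moves.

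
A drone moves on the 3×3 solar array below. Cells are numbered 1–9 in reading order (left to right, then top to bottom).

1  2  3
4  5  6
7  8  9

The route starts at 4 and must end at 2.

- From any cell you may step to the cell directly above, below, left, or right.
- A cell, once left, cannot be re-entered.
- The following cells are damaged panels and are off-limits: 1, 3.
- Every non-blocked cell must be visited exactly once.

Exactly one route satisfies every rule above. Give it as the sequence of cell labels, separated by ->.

4 -> 7 -> 8 -> 9 -> 6 -> 5 -> 2

Need to visit all 7 open cells exactly once, starting at 4 and ending at 2.
Route from 4: down to 7, 2× right (reaching 9), up to 6, left to 5, up to 2 — 6 moves in all.
Check: all 7 open cells covered.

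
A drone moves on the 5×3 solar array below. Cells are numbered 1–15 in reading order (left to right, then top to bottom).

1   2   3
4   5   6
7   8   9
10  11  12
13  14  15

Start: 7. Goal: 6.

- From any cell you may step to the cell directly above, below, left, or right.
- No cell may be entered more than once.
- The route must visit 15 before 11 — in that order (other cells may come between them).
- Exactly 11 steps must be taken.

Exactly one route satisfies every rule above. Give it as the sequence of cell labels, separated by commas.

The waypoints must appear in the order 15, 11, with no cell reused.
Route from 7: 2× down (reaching 13), 2× right (reaching 15), up to 12, left to 11, 3× up (reaching 2), right to 3, down to 6 — 11 moves in all.
Check: order respected (15 at step 4, 11 at step 6); 11 moves as required.

7, 10, 13, 14, 15, 12, 11, 8, 5, 2, 3, 6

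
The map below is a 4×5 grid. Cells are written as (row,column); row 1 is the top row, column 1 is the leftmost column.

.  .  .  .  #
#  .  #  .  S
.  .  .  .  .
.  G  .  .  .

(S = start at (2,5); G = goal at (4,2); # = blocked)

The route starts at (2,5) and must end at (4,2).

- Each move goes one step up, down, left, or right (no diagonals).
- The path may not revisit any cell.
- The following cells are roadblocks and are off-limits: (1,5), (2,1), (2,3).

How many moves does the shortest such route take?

5

The Manhattan distance from (2,5) to (4,2) is |2−4| + |5−2| = 5, so at least 5 moves are needed.
A route of 5 moves achieves this: (2,5) → (3,5) → (4,5) → (4,4) → (4,3) → (4,2).
Since 5 matches the lower bound, it is optimal.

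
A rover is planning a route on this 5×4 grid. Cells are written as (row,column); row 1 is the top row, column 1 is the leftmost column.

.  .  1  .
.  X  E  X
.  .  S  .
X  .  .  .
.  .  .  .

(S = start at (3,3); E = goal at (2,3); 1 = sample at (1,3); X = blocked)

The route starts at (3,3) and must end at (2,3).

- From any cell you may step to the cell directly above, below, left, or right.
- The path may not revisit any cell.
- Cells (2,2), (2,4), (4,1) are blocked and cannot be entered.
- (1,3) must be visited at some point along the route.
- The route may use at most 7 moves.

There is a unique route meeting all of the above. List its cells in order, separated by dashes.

The budget equals the shortest possible length, so every move has to be on a shortest route through the required cells.
Route from (3,3): left 2 to (3,1), up 2 to (1,1), right 2 to (1,3), down 1 to (2,3) — 7 moves in all.
Check: all required cells visited; 7 ≤ 7 moves.

(3,3) - (3,2) - (3,1) - (2,1) - (1,1) - (1,2) - (1,3) - (2,3)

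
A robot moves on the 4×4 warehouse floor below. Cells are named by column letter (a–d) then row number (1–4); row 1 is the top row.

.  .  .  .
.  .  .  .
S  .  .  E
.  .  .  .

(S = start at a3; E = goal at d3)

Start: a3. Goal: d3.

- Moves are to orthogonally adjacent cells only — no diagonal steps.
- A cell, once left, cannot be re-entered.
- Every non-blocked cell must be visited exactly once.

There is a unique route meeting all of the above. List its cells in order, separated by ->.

a3 -> a4 -> b4 -> b3 -> b2 -> a2 -> a1 -> b1 -> c1 -> d1 -> d2 -> c2 -> c3 -> c4 -> d4 -> d3

Need to visit all 16 open cells exactly once, starting at a3 and ending at d3.
Route from a3: down 1 to a4, right 1 to b4, up 2 to b2, left 1 to a2, up 1 to a1, right 3 to d1, down 1 to d2, left 1 to c2, down 2 to c4, right 1 to d4, up 1 to d3 — 15 moves in all.
Check: all 16 open cells covered.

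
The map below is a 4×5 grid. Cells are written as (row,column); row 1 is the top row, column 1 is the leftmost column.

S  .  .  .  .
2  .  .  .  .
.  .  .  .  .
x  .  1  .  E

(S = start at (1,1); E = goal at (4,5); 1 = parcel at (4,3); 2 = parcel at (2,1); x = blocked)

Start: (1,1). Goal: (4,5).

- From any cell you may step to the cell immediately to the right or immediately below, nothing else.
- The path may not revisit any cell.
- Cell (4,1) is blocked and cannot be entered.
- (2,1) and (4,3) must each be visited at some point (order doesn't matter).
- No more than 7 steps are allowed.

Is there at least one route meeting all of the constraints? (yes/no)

yes

One route that works: (1,1) → (2,1) → (3,1) → (3,2) → (4,2) → (4,3) → (4,4) → (4,5).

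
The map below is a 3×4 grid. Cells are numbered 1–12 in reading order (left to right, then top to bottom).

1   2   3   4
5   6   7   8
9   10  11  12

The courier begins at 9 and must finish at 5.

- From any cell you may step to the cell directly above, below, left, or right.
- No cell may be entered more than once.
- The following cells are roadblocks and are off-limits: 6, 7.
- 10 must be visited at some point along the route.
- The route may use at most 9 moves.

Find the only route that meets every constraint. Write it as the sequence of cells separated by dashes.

The 9-move cap with required stops at 10 leaves no slack for detours.
Route from 9: 3× right (reaching 12), 2× up (reaching 4), 3× left (reaching 1), down to 5 — 9 moves in all.
Check: all required cells visited; 9 ≤ 9 moves.

9 - 10 - 11 - 12 - 8 - 4 - 3 - 2 - 1 - 5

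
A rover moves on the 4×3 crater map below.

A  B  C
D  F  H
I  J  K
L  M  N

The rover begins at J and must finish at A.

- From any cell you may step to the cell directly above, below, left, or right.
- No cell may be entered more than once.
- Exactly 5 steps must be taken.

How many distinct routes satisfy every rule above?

6

Need simple routes of exactly 5 moves from J to A (Manhattan distance 3, so 1 moves are spent on a detour and 1 undoing it).
Enumerating: J F H C B A | J M L I D A | J I D F B A | J K H C B A | J K H F B A | J K H F D A.
That gives 6 routes.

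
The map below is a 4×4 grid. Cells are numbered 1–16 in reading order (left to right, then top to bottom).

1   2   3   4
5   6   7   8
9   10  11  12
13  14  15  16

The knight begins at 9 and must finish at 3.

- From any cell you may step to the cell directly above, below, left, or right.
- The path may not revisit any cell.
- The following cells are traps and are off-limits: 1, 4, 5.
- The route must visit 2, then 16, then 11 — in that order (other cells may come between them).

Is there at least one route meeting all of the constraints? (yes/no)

no

Ignoring the required order, 6 revisit-free routes from 9 to 3 pass through all of 2, 16, and 11; the waypoint orders that occur are 16 → 11 → 2 (4); 11 → 16 → 2 (2) — never 2 → 16 → 11.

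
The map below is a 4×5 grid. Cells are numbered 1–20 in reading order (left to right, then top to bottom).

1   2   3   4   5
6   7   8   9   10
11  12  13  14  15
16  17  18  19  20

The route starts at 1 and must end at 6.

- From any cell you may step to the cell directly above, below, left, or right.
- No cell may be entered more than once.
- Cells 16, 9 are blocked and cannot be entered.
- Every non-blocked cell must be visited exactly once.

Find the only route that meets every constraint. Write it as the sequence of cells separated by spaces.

Need to visit all 18 open cells exactly once, starting at 1 and ending at 6.
Cell 11 has only two open neighbours (6 and 12), so the path must pass straight through it: one of those is the cell it's entered from and the other is where it exits.
Route from 1: right to 2, down to 7, right to 8, up to 3, 2× right (reaching 5), 3× down (reaching 20), left to 19, up to 14, left to 13, down to 18, left to 17, up to 12, left to 11, up to 6 — 17 moves in all.
Check: all 18 open cells covered.

1 2 7 8 3 4 5 10 15 20 19 14 13 18 17 12 11 6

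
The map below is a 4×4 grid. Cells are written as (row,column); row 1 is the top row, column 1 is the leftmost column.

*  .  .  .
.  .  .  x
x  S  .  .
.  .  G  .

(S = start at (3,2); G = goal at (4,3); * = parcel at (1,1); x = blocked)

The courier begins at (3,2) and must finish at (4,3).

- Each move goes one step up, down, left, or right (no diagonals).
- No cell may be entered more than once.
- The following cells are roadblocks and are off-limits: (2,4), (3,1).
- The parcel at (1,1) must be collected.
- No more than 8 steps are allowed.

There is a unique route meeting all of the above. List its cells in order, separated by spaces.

(3,2) (2,2) (2,1) (1,1) (1,2) (1,3) (2,3) (3,3) (4,3)

Any route must reach (1,1) and still end at (4,3) within 8 moves, so the order of the required stops is forced.
Route from (3,2): up 1 to (2,2), left 1 to (2,1), up 1 to (1,1), right 2 to (1,3), down 3 to (4,3) — 8 moves in all.
Check: all required cells visited; 8 ≤ 8 moves.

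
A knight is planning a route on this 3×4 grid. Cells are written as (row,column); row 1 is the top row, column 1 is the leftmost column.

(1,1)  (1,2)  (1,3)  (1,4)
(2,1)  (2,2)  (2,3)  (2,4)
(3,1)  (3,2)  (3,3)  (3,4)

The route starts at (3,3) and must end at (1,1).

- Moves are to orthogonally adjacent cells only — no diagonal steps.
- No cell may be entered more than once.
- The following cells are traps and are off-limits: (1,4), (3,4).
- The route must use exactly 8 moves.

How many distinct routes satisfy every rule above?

Need simple routes of exactly 8 moves from (3,3) to (1,1) (Manhattan distance 4, so 2 moves are spent on a detour and 2 undoing it).
Enumerating: (3,3) (2,3) (1,3) (1,2) (2,2) (3,2) (3,1) (2,1) (1,1) | (3,3) (3,2) (3,1) (2,1) (2,2) (2,3) (1,3) (1,2) (1,1).
That gives 2 routes.

2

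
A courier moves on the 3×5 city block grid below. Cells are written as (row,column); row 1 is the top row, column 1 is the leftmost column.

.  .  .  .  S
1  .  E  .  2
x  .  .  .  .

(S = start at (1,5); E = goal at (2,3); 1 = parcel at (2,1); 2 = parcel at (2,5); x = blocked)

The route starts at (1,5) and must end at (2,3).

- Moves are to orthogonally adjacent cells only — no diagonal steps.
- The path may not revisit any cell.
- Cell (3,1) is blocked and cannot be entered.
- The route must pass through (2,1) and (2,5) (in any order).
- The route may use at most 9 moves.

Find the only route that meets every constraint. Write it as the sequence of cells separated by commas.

(1,5), (2,5), (2,4), (1,4), (1,3), (1,2), (1,1), (2,1), (2,2), (2,3)

The 9-move cap with required stops at (2,1), (2,5) leaves no slack for detours.
Route from (1,5): down 1 to (2,5), left 1 to (2,4), up 1 to (1,4), left 3 to (1,1), down 1 to (2,1), right 2 to (2,3) — 9 moves in all.
Check: all required cells visited; 9 ≤ 9 moves.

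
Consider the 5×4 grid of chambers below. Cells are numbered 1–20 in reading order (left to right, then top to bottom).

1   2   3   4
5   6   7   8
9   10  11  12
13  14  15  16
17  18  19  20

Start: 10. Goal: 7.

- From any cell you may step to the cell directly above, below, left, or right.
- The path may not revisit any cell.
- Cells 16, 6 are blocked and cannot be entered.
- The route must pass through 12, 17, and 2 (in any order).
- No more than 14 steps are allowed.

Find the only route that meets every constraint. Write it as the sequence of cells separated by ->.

The budget equals the shortest possible length, so every move has to be on a shortest route through the required cells.
Route from 10: 2× down (reaching 18), left to 17, 4× up (reaching 1), 3× right (reaching 4), 2× down (reaching 12), left to 11, up to 7 — 14 moves in all.
Check: all required cells visited; 14 ≤ 14 moves.

10 -> 14 -> 18 -> 17 -> 13 -> 9 -> 5 -> 1 -> 2 -> 3 -> 4 -> 8 -> 12 -> 11 -> 7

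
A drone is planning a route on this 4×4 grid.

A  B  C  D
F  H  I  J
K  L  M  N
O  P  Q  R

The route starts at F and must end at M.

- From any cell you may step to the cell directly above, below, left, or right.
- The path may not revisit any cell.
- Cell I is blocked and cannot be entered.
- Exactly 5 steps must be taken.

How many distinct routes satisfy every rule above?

5

Need simple routes of exactly 5 moves from F to M (Manhattan distance 3, so 1 moves are spent on a detour and 1 undoing it).
Enumerating: F A B H L M | F K O P L M | F K O P Q M | F K L P Q M | F H L P Q M.
That gives 5 routes.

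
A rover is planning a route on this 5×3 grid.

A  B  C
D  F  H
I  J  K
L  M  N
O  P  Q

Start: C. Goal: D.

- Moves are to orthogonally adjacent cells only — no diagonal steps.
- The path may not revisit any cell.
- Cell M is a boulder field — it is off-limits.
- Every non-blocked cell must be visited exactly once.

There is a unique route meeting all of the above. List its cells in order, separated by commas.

C, H, K, N, Q, P, O, L, I, J, F, B, A, D

Need to visit all 14 open cells exactly once, starting at C and ending at D.
Cell O has only two open neighbours (L and P), so the path must pass straight through it: one of those is the cell it's entered from and the other is where it exits.
Route from C: down 4 to Q, left 2 to O, up 2 to I, right 1 to J, up 2 to B, left 1 to A, down 1 to D — 13 moves in all.
Check: all 14 open cells covered.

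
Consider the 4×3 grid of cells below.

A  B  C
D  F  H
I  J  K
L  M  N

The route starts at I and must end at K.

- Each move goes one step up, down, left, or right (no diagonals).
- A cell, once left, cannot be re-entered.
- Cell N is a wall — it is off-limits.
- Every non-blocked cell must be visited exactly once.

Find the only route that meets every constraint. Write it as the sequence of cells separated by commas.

Need to visit all 11 open cells exactly once, starting at I and ending at K.
Cell L has only two open neighbours (I and M), so the path must pass straight through it: one of those is the cell it's entered from and the other is where it exits.
Route from I: down 1 to L, right 1 to M, up 2 to F, left 1 to D, up 1 to A, right 2 to C, down 2 to K — 10 moves in all.
Check: all 11 open cells covered.

I, L, M, J, F, D, A, B, C, H, K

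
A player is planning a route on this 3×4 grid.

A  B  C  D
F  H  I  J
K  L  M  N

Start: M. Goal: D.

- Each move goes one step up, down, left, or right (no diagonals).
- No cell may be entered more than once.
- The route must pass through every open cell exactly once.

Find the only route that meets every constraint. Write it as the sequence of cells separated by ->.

M -> N -> J -> I -> H -> L -> K -> F -> A -> B -> C -> D

Need to visit all 12 open cells exactly once, starting at M and ending at D.
Route from M: right 1 to N, up 1 to J, left 2 to H, down 1 to L, left 1 to K, up 2 to A, right 3 to D — 11 moves in all.
Check: all 12 open cells covered.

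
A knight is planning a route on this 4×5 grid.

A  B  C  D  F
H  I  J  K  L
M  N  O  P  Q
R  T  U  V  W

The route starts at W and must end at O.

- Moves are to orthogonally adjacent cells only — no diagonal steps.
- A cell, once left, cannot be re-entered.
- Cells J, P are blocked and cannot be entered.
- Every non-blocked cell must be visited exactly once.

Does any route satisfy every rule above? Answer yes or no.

no

Colour the cells like a checkerboard: each orthogonal step flips colour, so a Hamiltonian route alternates colours. Here there are 10 cells of one colour and 8 of the other, with start on the opposite colour to the goal — the counts and endpoints can't be arranged into an alternating sequence of length 18, so no Hamiltonian route exists.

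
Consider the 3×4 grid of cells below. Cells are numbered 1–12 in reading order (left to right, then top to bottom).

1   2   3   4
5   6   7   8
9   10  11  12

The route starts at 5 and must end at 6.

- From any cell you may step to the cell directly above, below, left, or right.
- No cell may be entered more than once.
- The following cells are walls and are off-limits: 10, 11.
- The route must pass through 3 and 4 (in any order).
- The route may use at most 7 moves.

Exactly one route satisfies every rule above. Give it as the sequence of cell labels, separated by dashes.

5 - 1 - 2 - 3 - 4 - 8 - 7 - 6

The 7-move cap with required stops at 3, 4 leaves no slack for detours.
Route from 5: up 1 to 1, right 3 to 4, down 1 to 8, left 2 to 6 — 7 moves in all.
Check: all required cells visited; 7 ≤ 7 moves.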